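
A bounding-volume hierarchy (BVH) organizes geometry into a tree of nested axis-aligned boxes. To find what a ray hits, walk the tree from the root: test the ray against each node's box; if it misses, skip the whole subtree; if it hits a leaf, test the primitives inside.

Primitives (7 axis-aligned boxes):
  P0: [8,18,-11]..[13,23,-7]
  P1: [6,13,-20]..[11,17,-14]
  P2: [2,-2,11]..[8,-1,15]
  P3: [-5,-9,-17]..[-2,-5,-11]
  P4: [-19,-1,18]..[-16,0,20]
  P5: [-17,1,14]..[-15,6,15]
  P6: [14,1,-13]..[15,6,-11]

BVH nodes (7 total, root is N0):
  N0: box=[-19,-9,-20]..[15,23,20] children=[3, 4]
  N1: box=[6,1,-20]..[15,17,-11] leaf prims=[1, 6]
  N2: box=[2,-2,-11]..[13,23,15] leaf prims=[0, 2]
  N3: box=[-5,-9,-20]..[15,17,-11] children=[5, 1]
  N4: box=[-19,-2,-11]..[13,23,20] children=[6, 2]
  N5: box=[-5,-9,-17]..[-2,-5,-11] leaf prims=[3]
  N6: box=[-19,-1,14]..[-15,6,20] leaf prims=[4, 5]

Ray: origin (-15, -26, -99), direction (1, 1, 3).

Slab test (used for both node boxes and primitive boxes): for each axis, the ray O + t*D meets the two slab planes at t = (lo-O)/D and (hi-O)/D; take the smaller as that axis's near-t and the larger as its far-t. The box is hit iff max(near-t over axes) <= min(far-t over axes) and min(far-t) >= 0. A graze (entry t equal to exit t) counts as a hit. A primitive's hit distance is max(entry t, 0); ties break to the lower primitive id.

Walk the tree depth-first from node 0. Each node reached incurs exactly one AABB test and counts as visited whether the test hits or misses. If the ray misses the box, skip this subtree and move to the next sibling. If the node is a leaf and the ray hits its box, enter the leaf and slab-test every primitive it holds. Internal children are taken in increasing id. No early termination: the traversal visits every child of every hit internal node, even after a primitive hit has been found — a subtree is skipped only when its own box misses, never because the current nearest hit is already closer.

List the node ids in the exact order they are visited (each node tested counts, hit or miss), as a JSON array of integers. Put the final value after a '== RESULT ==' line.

Trace the traversal:
N0 x:[-4,30] y:[17,49] z:[79/3,119/3] -> hit [79/3,30], descend [3, 4]
  N3 x:[10,30] y:[17,43] z:[79/3,88/3] -> hit [79/3,88/3], descend [1, 5]
    N1 x:[21,30] y:[27,43] z:[79/3,88/3] -> hit [27,88/3] leaf, test {P1(miss), P6@t=29}
    N5 x:[10,13] y:[17,21] z:[82/3,88/3] -> miss, prune
  N4 x:[-4,28] y:[24,49] z:[88/3,119/3] -> miss, prune

5 AABB tests over nodes [0, 3, 1, 5, 4]; 1 leaf entered; closest P6.

== RESULT ==
[0, 3, 1, 5, 4]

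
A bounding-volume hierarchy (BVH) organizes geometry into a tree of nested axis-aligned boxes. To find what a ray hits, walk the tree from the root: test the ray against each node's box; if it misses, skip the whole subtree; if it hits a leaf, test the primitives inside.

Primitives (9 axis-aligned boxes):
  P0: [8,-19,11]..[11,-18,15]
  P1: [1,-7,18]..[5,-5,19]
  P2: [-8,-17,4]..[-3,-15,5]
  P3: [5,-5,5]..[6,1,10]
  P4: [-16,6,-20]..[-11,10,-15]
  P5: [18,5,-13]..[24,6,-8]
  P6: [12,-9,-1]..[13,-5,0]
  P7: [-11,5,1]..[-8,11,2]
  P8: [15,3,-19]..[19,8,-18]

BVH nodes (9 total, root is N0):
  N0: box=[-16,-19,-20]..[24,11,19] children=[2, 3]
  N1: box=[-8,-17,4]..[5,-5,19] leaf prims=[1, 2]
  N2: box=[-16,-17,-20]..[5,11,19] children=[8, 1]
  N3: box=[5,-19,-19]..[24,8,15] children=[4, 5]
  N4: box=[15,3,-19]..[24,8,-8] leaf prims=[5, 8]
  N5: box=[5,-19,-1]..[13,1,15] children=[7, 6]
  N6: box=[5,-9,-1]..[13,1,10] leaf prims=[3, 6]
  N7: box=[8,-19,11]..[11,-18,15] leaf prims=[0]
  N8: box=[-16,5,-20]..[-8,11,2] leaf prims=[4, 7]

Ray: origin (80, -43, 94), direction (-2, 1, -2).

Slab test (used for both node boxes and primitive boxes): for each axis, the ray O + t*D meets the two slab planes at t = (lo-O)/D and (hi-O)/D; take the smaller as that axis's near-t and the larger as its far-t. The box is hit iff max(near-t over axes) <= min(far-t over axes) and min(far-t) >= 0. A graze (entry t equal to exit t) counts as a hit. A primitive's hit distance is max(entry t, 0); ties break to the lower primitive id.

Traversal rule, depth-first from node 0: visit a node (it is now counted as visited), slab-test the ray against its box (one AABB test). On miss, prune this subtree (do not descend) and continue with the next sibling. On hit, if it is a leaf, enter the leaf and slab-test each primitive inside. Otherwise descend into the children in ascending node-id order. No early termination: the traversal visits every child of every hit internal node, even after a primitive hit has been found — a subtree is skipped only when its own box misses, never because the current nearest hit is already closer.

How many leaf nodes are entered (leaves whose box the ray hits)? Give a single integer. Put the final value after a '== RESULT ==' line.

Traverse from the root:
N0 x:[28,48] y:[24,54] z:[75/2,57] -> hit [75/2,48], descend [2, 3]
  N2 x:[75/2,48] y:[26,54] z:[75/2,57] -> hit [75/2,48], descend [1, 8]
    N1 x:[75/2,44] y:[26,38] z:[75/2,45] -> hit [75/2,38] leaf, test {P1@t=75/2, P2(miss)}
    N8 x:[44,48] y:[48,54] z:[46,57] -> hit [48,48] leaf, test {P4(miss), P7(miss)}
  N3 x:[28,75/2] y:[24,51] z:[79/2,113/2] -> miss, prune

5 AABB tests over nodes [0, 2, 1, 8, 3]; 2 leaves entered; closest P1.

== RESULT ==
2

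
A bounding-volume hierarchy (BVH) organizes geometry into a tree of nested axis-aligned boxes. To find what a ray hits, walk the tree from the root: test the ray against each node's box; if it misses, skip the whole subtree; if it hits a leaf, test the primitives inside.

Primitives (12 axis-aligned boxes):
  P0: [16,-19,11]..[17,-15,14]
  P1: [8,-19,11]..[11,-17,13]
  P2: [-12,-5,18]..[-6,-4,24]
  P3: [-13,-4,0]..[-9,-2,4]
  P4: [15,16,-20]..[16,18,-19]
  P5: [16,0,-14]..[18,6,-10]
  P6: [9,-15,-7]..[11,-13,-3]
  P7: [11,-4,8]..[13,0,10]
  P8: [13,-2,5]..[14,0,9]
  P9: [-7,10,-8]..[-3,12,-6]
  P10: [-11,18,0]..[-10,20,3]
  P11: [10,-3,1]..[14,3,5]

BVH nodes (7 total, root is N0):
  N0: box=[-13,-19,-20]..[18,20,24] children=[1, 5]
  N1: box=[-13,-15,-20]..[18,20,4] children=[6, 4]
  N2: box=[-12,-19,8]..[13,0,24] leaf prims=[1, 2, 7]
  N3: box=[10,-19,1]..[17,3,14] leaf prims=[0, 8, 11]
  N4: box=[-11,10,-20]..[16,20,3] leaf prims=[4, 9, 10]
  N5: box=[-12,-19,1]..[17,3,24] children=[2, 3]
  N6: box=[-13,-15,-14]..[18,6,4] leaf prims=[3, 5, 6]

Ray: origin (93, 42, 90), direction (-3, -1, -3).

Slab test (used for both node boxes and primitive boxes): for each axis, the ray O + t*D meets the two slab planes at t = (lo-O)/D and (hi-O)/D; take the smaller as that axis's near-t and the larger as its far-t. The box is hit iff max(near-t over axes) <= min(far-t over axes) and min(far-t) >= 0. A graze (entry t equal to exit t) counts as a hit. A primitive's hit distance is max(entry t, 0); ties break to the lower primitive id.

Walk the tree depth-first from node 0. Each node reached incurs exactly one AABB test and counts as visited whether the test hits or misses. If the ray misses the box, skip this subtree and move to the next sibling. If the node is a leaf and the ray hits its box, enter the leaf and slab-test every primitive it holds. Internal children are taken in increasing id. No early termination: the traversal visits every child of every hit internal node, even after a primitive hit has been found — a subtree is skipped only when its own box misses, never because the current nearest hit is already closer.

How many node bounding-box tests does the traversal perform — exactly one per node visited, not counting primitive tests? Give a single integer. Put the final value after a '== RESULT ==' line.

Walk:
N0 x:[25,106/3] y:[22,61] z:[22,110/3] -> hit [25,106/3], descend [1, 5]
  N1 x:[25,106/3] y:[22,57] z:[86/3,110/3] -> hit [86/3,106/3], descend [4, 6]
    N4 x:[77/3,104/3] y:[22,32] z:[29,110/3] -> hit [29,32] leaf, test {P4(miss), P9@t=32, P10(miss)}
    N6 x:[25,106/3] y:[36,57] z:[86/3,104/3] -> miss, prune
  N5 x:[76/3,35] y:[39,61] z:[22,89/3] -> miss, prune

Visited [0, 1, 4, 6, 5]. Tests: 5 box, 1 leaf. Nearest: P9.

== RESULT ==
5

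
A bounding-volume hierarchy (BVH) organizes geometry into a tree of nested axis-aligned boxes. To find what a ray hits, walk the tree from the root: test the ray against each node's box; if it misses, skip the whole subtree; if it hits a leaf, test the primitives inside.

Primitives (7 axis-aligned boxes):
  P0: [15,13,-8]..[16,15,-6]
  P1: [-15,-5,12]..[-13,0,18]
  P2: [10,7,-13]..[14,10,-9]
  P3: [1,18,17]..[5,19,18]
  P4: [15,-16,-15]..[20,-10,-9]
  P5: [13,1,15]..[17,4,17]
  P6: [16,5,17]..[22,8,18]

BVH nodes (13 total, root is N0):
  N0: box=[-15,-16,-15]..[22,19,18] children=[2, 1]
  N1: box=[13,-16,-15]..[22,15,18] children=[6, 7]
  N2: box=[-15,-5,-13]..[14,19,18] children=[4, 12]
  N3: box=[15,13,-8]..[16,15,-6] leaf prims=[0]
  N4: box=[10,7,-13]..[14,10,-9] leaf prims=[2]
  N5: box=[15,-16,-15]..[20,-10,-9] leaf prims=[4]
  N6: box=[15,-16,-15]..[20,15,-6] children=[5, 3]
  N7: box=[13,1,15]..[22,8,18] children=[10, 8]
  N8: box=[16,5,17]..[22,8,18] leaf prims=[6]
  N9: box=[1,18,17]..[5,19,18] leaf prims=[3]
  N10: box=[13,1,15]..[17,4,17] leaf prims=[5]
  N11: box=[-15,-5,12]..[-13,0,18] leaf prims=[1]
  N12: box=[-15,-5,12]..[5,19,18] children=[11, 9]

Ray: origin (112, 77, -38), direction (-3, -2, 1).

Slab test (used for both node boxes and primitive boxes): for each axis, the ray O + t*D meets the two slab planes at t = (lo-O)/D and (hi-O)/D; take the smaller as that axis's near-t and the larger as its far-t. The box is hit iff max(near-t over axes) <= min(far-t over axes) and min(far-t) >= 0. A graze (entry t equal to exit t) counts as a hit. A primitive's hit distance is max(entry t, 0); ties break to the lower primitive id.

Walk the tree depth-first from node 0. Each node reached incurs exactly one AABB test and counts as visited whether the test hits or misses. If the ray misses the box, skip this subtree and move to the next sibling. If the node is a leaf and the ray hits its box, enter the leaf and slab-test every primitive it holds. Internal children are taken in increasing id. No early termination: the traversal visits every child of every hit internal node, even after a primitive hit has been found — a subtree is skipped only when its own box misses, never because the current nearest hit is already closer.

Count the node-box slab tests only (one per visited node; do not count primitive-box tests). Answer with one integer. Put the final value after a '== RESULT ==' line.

Trace the traversal:
N0 x:[30,127/3] y:[29,93/2] z:[23,56] -> hit [30,127/3], descend [1, 2]
  N1 x:[30,33] y:[31,93/2] z:[23,56] -> hit [31,33], descend [6, 7]
    N6 x:[92/3,97/3] y:[31,93/2] z:[23,32] -> hit [31,32], descend [3, 5]
      N3 x:[32,97/3] y:[31,32] z:[30,32] -> hit [32,32] leaf, test {P0@t=32}
      N5 x:[92/3,97/3] y:[87/2,93/2] z:[23,29] -> miss, prune
    N7 x:[30,33] y:[69/2,38] z:[53,56] -> miss, prune
  N2 x:[98/3,127/3] y:[29,41] z:[25,56] -> hit [98/3,41], descend [4, 12]
    N4 x:[98/3,34] y:[67/2,35] z:[25,29] -> miss, prune
    N12 x:[107/3,127/3] y:[29,41] z:[50,56] -> miss, prune

Visited [0, 1, 6, 3, 5, 7, 2, 4, 12]. Tests: 9 box, 1 leaf. Nearest: P0.

== RESULT ==
9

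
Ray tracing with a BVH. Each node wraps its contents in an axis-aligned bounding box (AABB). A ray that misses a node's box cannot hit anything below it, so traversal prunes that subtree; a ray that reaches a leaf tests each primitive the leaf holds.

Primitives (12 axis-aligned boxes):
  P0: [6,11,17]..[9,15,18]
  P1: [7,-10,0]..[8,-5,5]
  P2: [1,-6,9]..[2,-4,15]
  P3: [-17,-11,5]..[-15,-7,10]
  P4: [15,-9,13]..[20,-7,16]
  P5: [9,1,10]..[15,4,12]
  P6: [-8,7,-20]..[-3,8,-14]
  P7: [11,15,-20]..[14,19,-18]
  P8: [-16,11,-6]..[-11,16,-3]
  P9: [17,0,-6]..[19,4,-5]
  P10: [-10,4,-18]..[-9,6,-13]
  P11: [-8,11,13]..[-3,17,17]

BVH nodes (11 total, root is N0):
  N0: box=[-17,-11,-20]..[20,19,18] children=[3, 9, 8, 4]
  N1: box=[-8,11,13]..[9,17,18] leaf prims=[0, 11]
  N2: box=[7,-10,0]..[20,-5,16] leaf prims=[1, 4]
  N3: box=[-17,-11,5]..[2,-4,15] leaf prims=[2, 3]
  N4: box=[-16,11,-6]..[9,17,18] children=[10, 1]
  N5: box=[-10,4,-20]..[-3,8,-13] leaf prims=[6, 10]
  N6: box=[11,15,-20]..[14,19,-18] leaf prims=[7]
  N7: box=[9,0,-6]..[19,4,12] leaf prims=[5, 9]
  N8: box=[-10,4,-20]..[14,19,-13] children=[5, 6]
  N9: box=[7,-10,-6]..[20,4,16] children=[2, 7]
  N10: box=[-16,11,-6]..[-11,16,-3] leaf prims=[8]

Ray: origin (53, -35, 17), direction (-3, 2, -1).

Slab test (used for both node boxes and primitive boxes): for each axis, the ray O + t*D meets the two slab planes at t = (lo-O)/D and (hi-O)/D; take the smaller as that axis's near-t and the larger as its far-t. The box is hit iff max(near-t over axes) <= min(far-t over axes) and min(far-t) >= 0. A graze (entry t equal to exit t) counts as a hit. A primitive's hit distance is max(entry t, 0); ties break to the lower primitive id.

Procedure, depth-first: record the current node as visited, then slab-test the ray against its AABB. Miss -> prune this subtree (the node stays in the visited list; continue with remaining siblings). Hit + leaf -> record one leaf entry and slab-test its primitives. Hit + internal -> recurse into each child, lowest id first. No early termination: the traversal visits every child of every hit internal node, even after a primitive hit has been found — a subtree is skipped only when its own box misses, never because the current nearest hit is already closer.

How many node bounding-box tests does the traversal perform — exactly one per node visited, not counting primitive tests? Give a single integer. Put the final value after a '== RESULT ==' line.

Traverse from the root:
N0 x:[11,70/3] y:[12,27] z:[-1,37] -> hit [12,70/3], descend [3, 4, 8, 9]
  N3 x:[17,70/3] y:[12,31/2] z:[2,12] -> miss, prune
  N4 x:[44/3,23] y:[23,26] z:[-1,23] -> hit [23,23], descend [1, 10]
    N1 x:[44/3,61/3] y:[23,26] z:[-1,4] -> miss, prune
    N10 x:[64/3,23] y:[23,51/2] z:[20,23] -> hit [23,23] leaf, test {P8@t=23}
  N8 x:[13,21] y:[39/2,27] z:[30,37] -> miss, prune
  N9 x:[11,46/3] y:[25/2,39/2] z:[1,23] -> hit [25/2,46/3], descend [2, 7]
    N2 x:[11,46/3] y:[25/2,15] z:[1,17] -> hit [25/2,15] leaf, test {P1@t=15, P4(miss)}
    N7 x:[34/3,44/3] y:[35/2,39/2] z:[5,23] -> miss, prune

9 AABB tests over nodes [0, 3, 4, 1, 10, 8, 9, 2, 7]; 2 leaves entered; closest P1.

== RESULT ==
9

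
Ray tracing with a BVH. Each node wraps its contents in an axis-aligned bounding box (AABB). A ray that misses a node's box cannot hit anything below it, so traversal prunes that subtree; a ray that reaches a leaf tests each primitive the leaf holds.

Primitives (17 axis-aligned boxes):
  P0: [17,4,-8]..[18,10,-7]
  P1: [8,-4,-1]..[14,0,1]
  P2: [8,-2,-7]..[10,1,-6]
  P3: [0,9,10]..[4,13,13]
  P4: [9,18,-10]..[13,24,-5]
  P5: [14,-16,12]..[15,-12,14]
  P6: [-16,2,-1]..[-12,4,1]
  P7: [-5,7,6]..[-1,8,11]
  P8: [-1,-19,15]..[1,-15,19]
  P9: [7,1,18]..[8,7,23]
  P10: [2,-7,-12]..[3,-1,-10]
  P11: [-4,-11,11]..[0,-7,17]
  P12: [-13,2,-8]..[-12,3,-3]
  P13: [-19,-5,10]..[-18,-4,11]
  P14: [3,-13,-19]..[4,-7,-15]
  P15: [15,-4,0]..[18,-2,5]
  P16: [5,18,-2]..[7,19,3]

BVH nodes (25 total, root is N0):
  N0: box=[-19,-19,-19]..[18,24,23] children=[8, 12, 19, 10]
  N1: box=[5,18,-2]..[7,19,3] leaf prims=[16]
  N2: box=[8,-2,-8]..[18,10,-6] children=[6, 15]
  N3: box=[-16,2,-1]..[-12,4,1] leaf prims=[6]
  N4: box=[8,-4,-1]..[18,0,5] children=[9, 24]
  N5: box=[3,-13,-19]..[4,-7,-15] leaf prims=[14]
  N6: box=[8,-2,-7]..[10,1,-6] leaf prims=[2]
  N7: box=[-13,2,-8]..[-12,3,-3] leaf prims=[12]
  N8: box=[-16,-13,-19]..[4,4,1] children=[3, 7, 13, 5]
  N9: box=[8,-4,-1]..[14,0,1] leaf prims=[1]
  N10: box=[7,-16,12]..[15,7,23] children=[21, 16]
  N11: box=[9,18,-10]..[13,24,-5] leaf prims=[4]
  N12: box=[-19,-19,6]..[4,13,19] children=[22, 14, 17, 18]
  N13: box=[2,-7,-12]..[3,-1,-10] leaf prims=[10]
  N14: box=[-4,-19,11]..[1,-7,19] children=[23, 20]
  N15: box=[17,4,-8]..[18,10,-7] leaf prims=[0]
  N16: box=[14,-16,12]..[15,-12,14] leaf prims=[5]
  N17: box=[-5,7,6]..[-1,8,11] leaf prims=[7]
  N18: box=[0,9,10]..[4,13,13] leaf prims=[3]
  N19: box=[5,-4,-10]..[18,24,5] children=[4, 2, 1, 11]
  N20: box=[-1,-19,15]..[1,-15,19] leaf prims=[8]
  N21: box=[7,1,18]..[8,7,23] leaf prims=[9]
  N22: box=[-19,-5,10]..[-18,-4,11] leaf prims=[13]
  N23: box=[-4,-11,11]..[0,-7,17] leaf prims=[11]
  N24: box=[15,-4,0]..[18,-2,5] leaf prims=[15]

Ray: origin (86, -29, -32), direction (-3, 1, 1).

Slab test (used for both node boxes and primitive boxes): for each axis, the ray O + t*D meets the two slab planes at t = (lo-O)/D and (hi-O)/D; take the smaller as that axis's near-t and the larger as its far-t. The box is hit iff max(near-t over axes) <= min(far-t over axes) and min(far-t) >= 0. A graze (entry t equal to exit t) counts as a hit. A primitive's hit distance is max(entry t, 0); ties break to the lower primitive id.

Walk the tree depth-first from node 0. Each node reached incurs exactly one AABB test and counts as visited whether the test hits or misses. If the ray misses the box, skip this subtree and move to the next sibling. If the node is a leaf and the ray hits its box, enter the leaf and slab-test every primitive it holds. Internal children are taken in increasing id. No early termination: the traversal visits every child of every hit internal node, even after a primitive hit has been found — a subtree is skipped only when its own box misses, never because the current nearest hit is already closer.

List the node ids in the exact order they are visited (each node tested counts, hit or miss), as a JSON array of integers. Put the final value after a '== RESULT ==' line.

Traverse from the root:
N0 x:[68/3,35] y:[10,53] z:[13,55] -> hit [68/3,35], descend [8, 10, 12, 19]
  N8 x:[82/3,34] y:[16,33] z:[13,33] -> hit [82/3,33], descend [3, 5, 7, 13]
    N3 x:[98/3,34] y:[31,33] z:[31,33] -> hit [98/3,33] leaf, test {P6@t=98/3}
    N5 x:[82/3,83/3] y:[16,22] z:[13,17] -> miss, prune
    N7 x:[98/3,33] y:[31,32] z:[24,29] -> miss, prune
    N13 x:[83/3,28] y:[22,28] z:[20,22] -> miss, prune
  N10 x:[71/3,79/3] y:[13,36] z:[44,55] -> miss, prune
  N12 x:[82/3,35] y:[10,42] z:[38,51] -> miss, prune
  N19 x:[68/3,27] y:[25,53] z:[22,37] -> hit [25,27], descend [1, 2, 4, 11]
    N1 x:[79/3,27] y:[47,48] z:[30,35] -> miss, prune
    N2 x:[68/3,26] y:[27,39] z:[24,26] -> miss, prune
    N4 x:[68/3,26] y:[25,29] z:[31,37] -> miss, prune
    N11 x:[73/3,77/3] y:[47,53] z:[22,27] -> miss, prune

Summary -> nodes [0, 8, 3, 5, 7, 13, 10, 12, 19, 1, 2, 4, 11]; box-tests=13; leaf-entries=1; first=P6

== RESULT ==
[0, 8, 3, 5, 7, 13, 10, 12, 19, 1, 2, 4, 11]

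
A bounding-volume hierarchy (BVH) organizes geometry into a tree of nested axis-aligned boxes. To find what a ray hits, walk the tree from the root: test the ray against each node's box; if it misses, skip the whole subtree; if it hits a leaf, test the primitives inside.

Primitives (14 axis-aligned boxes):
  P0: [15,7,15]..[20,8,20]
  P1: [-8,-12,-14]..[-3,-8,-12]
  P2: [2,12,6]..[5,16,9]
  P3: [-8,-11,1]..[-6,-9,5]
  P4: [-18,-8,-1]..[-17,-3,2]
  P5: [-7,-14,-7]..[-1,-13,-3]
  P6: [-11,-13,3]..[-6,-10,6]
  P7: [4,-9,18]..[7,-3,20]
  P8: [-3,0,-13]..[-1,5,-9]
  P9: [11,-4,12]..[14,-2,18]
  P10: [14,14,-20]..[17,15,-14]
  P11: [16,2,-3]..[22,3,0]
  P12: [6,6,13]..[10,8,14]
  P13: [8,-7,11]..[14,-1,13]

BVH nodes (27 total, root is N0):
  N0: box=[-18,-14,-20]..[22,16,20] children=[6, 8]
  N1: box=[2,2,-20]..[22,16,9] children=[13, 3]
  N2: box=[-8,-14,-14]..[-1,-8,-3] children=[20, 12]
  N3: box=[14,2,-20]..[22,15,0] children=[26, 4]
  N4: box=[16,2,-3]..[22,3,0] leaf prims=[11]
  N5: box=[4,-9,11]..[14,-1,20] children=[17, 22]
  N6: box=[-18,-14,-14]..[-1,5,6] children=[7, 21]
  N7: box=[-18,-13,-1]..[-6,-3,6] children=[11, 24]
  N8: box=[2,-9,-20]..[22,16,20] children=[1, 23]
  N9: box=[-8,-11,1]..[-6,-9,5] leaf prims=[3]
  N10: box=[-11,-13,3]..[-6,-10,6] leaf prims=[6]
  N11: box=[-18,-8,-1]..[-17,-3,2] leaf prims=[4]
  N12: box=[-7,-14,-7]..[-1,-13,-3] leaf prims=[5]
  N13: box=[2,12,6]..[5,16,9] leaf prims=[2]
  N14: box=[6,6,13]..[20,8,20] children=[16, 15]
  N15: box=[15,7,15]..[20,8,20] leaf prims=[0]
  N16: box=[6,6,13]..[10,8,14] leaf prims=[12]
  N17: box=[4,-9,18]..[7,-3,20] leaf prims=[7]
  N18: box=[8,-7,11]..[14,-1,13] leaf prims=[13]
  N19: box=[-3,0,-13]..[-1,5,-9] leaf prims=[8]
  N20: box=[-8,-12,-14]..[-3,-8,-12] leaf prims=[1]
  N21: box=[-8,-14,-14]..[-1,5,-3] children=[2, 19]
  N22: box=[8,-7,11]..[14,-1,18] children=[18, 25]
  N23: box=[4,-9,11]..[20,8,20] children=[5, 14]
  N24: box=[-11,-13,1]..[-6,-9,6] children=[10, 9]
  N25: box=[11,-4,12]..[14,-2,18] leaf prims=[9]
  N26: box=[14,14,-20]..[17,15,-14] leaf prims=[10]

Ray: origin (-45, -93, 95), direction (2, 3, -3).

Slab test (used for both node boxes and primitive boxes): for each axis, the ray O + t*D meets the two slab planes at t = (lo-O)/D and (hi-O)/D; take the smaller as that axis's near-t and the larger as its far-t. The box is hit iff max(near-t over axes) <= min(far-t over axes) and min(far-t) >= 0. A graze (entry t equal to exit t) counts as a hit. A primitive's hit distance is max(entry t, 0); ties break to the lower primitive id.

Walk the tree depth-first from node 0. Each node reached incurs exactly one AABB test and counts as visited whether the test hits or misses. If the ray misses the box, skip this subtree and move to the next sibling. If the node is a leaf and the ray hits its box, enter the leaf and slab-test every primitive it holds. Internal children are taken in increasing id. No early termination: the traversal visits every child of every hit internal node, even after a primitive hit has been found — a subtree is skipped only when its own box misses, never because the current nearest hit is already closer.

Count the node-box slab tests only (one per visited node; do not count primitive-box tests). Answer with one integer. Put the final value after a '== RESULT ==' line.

Trace the traversal:
N0 x:[27/2,67/2] y:[79/3,109/3] z:[25,115/3] -> hit [79/3,67/2], descend [6, 8]
  N6 x:[27/2,22] y:[79/3,98/3] z:[89/3,109/3] -> miss, prune
  N8 x:[47/2,67/2] y:[28,109/3] z:[25,115/3] -> hit [28,67/2], descend [1, 23]
    N1 x:[47/2,67/2] y:[95/3,109/3] z:[86/3,115/3] -> hit [95/3,67/2], descend [3, 13]
      N3 x:[59/2,67/2] y:[95/3,36] z:[95/3,115/3] -> hit [95/3,67/2], descend [4, 26]
        N4 x:[61/2,67/2] y:[95/3,32] z:[95/3,98/3] -> hit [95/3,32] leaf, test {P11@t=95/3}
        N26 x:[59/2,31] y:[107/3,36] z:[109/3,115/3] -> miss, prune
      N13 x:[47/2,25] y:[35,109/3] z:[86/3,89/3] -> miss, prune
    N23 x:[49/2,65/2] y:[28,101/3] z:[25,28] -> hit [28,28], descend [5, 14]
      N5 x:[49/2,59/2] y:[28,92/3] z:[25,28] -> hit [28,28], descend [17, 22]
        N17 x:[49/2,26] y:[28,30] z:[25,77/3] -> miss, prune
        N22 x:[53/2,59/2] y:[86/3,92/3] z:[77/3,28] -> miss, prune
      N14 x:[51/2,65/2] y:[33,101/3] z:[25,82/3] -> miss, prune

Summary -> nodes [0, 6, 8, 1, 3, 4, 26, 13, 23, 5, 17, 22, 14]; box-tests=13; leaf-entries=1; first=P11

== RESULT ==
13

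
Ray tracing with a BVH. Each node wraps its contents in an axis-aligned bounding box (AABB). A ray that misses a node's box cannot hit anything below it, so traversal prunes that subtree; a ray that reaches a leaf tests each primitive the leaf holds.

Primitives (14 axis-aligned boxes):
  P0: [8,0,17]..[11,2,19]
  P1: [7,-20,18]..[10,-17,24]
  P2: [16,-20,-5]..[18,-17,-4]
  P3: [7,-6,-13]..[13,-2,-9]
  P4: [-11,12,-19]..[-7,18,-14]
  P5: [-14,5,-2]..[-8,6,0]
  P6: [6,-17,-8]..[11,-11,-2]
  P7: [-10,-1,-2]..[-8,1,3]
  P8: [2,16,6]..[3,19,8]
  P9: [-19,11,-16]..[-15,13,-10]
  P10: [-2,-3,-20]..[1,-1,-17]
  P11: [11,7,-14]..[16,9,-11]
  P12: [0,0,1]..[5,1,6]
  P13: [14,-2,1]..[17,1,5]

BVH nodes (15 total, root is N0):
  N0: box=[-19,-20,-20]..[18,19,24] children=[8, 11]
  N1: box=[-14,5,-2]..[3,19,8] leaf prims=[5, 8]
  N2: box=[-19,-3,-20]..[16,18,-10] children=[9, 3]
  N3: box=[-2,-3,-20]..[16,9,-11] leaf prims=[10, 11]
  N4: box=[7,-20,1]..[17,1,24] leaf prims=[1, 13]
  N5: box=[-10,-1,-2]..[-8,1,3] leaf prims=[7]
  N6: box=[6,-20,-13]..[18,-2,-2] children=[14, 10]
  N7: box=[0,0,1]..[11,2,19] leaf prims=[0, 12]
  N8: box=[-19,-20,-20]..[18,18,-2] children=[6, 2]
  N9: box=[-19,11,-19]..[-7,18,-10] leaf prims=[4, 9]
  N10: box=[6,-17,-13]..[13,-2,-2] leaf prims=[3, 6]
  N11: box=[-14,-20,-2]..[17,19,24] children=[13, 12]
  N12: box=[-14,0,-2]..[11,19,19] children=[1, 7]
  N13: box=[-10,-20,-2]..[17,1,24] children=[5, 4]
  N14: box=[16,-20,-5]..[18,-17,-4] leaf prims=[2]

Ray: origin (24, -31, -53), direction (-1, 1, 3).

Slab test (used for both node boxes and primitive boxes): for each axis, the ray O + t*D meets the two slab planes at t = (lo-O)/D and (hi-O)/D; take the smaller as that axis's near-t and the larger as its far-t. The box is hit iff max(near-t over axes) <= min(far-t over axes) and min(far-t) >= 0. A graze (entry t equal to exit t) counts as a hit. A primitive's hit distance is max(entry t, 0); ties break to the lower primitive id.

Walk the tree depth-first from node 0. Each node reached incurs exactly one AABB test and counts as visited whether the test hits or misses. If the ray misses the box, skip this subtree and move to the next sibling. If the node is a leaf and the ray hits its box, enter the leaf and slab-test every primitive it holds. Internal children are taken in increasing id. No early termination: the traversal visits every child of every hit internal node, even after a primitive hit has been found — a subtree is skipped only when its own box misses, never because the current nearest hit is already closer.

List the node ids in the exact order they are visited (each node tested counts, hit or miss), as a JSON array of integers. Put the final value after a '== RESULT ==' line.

Trace the traversal:
N0 x:[6,43] y:[11,50] z:[11,77/3] -> hit [11,77/3], descend [8, 11]
  N8 x:[6,43] y:[11,49] z:[11,17] -> hit [11,17], descend [2, 6]
    N2 x:[8,43] y:[28,49] z:[11,43/3] -> miss, prune
    N6 x:[6,18] y:[11,29] z:[40/3,17] -> hit [40/3,17], descend [10, 14]
      N10 x:[11,18] y:[14,29] z:[40/3,17] -> hit [14,17] leaf, test {P3(miss), P6@t=15}
      N14 x:[6,8] y:[11,14] z:[16,49/3] -> miss, prune
  N11 x:[7,38] y:[11,50] z:[17,77/3] -> hit [17,77/3], descend [12, 13]
    N12 x:[13,38] y:[31,50] z:[17,24] -> miss, prune
    N13 x:[7,34] y:[11,32] z:[17,77/3] -> hit [17,77/3], descend [4, 5]
      N4 x:[7,17] y:[11,32] z:[18,77/3] -> miss, prune
      N5 x:[32,34] y:[30,32] z:[17,56/3] -> miss, prune

Visited [0, 8, 2, 6, 10, 14, 11, 12, 13, 4, 5]. Tests: 11 box, 1 leaf. Nearest: P6.

== RESULT ==
[0, 8, 2, 6, 10, 14, 11, 12, 13, 4, 5]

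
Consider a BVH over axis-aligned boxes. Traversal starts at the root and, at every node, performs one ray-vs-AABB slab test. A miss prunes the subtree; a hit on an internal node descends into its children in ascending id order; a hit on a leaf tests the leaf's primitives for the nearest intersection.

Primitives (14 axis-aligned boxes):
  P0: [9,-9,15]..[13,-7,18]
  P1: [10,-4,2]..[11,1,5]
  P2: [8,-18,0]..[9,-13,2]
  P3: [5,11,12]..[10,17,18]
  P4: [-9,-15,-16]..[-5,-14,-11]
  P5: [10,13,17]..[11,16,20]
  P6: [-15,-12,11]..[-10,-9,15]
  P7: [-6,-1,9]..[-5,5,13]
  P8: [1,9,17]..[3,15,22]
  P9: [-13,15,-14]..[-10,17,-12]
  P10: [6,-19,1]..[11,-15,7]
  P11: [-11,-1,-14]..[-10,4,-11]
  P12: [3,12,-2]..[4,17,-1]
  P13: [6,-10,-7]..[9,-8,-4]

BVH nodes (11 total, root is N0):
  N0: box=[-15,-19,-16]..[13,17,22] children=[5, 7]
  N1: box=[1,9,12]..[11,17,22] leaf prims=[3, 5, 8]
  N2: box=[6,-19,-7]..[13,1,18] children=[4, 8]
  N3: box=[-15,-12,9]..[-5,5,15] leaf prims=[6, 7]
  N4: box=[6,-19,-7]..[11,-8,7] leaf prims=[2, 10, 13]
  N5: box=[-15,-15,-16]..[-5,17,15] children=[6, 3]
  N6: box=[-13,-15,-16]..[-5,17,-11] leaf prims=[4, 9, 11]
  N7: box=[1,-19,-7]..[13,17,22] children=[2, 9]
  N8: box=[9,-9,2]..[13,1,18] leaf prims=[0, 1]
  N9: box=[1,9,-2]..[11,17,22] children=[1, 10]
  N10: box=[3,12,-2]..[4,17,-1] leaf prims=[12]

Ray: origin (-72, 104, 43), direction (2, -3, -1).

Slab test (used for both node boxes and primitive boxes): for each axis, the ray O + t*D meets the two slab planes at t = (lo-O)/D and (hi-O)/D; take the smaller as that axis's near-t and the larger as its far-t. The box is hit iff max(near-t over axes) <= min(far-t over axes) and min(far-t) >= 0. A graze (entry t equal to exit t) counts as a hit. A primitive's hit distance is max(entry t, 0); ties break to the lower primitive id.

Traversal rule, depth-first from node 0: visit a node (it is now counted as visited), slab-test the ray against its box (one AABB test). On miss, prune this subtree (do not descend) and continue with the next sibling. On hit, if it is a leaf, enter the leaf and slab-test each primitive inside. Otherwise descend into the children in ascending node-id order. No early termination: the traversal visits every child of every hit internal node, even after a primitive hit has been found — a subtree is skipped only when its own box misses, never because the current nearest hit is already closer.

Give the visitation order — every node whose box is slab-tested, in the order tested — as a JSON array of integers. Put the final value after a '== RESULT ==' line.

Trace the traversal:
N0 x:[57/2,85/2] y:[29,41] z:[21,59] -> hit [29,41], descend [5, 7]
  N5 x:[57/2,67/2] y:[29,119/3] z:[28,59] -> hit [29,67/2], descend [3, 6]
    N3 x:[57/2,67/2] y:[33,116/3] z:[28,34] -> hit [33,67/2] leaf, test {P6(miss), P7@t=33}
    N6 x:[59/2,67/2] y:[29,119/3] z:[54,59] -> miss, prune
  N7 x:[73/2,85/2] y:[29,41] z:[21,50] -> hit [73/2,41], descend [2, 9]
    N2 x:[39,85/2] y:[103/3,41] z:[25,50] -> hit [39,41], descend [4, 8]
      N4 x:[39,83/2] y:[112/3,41] z:[36,50] -> hit [39,41] leaf, test {P2(miss), P10@t=119/3, P13(miss)}
      N8 x:[81/2,85/2] y:[103/3,113/3] z:[25,41] -> miss, prune
    N9 x:[73/2,83/2] y:[29,95/3] z:[21,45] -> miss, prune

Summary -> nodes [0, 5, 3, 6, 7, 2, 4, 8, 9]; box-tests=9; leaf-entries=2; first=P7

== RESULT ==
[0, 5, 3, 6, 7, 2, 4, 8, 9]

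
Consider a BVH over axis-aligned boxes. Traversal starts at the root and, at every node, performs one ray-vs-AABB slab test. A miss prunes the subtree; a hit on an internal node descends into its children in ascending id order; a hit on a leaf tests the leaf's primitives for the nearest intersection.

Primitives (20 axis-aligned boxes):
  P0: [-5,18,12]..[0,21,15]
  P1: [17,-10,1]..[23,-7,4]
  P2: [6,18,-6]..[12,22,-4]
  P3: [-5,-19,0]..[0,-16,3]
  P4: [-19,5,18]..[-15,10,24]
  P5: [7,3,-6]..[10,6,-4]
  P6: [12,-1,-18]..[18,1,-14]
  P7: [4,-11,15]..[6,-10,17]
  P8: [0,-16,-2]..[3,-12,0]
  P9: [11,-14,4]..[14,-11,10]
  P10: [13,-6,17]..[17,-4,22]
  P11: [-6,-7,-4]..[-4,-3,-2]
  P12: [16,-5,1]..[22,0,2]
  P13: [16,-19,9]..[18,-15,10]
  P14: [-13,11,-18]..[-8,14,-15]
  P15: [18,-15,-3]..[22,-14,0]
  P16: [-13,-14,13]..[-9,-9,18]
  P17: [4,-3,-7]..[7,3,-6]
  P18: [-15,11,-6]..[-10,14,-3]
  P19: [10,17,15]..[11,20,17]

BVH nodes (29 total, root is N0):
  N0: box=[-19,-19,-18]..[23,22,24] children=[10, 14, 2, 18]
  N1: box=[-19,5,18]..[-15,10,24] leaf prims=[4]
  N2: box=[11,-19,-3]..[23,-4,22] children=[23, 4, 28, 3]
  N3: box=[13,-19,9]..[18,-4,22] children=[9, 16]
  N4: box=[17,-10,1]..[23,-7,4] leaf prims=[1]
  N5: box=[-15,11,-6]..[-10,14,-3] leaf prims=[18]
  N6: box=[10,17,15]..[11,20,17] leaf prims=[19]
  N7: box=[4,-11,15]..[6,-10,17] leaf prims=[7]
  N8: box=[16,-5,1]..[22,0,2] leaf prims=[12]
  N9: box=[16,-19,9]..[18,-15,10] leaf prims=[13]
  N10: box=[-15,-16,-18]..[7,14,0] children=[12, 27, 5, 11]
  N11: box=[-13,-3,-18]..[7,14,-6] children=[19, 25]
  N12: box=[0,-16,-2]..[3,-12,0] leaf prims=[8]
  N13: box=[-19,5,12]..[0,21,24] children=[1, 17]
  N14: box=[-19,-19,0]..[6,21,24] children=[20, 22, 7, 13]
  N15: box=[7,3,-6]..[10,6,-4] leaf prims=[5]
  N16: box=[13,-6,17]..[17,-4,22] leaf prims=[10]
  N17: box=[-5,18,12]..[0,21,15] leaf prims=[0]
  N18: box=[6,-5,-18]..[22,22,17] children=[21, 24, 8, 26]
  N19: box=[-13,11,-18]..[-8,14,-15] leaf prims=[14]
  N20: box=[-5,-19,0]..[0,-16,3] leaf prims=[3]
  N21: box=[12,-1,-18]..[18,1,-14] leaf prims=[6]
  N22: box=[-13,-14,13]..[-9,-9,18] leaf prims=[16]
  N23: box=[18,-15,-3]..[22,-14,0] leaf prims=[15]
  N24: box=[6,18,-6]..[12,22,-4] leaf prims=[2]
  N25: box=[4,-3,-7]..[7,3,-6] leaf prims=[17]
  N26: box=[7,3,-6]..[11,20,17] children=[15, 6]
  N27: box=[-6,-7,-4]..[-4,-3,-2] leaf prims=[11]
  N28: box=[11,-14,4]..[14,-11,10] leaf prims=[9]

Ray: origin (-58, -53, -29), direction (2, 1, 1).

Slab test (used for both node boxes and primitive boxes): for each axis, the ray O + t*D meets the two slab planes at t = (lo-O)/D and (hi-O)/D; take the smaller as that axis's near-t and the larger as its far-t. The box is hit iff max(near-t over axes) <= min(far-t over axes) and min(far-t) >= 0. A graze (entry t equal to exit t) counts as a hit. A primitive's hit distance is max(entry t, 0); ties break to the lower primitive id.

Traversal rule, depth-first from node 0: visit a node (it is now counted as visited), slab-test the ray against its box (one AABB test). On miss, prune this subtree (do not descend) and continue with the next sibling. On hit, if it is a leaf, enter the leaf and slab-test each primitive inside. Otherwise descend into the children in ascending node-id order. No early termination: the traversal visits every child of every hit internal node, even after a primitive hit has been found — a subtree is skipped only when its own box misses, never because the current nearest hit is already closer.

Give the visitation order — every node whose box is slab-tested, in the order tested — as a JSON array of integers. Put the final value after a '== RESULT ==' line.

Walk:
N0 x:[39/2,81/2] y:[34,75] z:[11,53] -> hit [34,81/2], descend [2, 10, 14, 18]
  N2 x:[69/2,81/2] y:[34,49] z:[26,51] -> hit [69/2,81/2], descend [3, 4, 23, 28]
    N3 x:[71/2,38] y:[34,49] z:[38,51] -> hit [38,38], descend [9, 16]
      N9 x:[37,38] y:[34,38] z:[38,39] -> hit [38,38] leaf, test {P13@t=38}
      N16 x:[71/2,75/2] y:[47,49] z:[46,51] -> miss, prune
    N4 x:[75/2,81/2] y:[43,46] z:[30,33] -> miss, prune
    N23 x:[38,40] y:[38,39] z:[26,29] -> miss, prune
    N28 x:[69/2,36] y:[39,42] z:[33,39] -> miss, prune
  N10 x:[43/2,65/2] y:[37,67] z:[11,29] -> miss, prune
  N14 x:[39/2,32] y:[34,74] z:[29,53] -> miss, prune
  N18 x:[32,40] y:[48,75] z:[11,46] -> miss, prune

11 AABB tests over nodes [0, 2, 3, 9, 16, 4, 23, 28, 10, 14, 18]; 1 leaf entered; closest P13.

== RESULT ==
[0, 2, 3, 9, 16, 4, 23, 28, 10, 14, 18]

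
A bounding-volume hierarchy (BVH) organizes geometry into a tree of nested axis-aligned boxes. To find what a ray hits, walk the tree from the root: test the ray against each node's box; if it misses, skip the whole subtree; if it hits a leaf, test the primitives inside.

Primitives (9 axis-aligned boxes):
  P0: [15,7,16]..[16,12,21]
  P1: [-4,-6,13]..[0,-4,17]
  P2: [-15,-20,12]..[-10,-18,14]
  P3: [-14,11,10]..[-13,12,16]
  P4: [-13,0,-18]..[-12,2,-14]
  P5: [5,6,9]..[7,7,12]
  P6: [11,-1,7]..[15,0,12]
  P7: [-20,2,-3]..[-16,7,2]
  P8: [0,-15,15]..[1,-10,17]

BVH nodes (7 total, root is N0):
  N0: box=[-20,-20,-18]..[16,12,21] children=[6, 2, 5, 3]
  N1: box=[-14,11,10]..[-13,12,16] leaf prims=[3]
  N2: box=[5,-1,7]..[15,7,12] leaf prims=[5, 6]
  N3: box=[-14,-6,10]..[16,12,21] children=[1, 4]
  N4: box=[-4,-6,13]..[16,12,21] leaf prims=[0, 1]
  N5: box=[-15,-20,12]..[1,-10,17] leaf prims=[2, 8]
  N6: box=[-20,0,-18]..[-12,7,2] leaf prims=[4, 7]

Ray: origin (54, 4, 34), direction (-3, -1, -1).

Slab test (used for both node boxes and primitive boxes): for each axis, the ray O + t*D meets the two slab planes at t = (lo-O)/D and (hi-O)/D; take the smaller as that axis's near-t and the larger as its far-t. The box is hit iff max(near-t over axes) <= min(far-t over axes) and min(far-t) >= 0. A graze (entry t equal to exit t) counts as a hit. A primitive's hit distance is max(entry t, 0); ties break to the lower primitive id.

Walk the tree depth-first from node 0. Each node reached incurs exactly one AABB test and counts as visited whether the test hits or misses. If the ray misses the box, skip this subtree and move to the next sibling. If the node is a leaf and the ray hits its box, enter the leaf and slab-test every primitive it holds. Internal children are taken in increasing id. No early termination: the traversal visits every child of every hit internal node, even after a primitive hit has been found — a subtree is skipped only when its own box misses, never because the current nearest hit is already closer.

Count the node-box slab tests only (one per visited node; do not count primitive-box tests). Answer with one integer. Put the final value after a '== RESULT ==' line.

Trace the traversal:
N0 x:[38/3,74/3] y:[-8,24] z:[13,52] -> hit [13,24], descend [2, 3, 5, 6]
  N2 x:[13,49/3] y:[-3,5] z:[22,27] -> miss, prune
  N3 x:[38/3,68/3] y:[-8,10] z:[13,24] -> miss, prune
  N5 x:[53/3,23] y:[14,24] z:[17,22] -> hit [53/3,22] leaf, test {P2@t=22, P8@t=53/3}
  N6 x:[22,74/3] y:[-3,4] z:[32,52] -> miss, prune

order=[0, 2, 3, 5, 6]  |boxes|=5  |leaves|=1  hit=P8

== RESULT ==
5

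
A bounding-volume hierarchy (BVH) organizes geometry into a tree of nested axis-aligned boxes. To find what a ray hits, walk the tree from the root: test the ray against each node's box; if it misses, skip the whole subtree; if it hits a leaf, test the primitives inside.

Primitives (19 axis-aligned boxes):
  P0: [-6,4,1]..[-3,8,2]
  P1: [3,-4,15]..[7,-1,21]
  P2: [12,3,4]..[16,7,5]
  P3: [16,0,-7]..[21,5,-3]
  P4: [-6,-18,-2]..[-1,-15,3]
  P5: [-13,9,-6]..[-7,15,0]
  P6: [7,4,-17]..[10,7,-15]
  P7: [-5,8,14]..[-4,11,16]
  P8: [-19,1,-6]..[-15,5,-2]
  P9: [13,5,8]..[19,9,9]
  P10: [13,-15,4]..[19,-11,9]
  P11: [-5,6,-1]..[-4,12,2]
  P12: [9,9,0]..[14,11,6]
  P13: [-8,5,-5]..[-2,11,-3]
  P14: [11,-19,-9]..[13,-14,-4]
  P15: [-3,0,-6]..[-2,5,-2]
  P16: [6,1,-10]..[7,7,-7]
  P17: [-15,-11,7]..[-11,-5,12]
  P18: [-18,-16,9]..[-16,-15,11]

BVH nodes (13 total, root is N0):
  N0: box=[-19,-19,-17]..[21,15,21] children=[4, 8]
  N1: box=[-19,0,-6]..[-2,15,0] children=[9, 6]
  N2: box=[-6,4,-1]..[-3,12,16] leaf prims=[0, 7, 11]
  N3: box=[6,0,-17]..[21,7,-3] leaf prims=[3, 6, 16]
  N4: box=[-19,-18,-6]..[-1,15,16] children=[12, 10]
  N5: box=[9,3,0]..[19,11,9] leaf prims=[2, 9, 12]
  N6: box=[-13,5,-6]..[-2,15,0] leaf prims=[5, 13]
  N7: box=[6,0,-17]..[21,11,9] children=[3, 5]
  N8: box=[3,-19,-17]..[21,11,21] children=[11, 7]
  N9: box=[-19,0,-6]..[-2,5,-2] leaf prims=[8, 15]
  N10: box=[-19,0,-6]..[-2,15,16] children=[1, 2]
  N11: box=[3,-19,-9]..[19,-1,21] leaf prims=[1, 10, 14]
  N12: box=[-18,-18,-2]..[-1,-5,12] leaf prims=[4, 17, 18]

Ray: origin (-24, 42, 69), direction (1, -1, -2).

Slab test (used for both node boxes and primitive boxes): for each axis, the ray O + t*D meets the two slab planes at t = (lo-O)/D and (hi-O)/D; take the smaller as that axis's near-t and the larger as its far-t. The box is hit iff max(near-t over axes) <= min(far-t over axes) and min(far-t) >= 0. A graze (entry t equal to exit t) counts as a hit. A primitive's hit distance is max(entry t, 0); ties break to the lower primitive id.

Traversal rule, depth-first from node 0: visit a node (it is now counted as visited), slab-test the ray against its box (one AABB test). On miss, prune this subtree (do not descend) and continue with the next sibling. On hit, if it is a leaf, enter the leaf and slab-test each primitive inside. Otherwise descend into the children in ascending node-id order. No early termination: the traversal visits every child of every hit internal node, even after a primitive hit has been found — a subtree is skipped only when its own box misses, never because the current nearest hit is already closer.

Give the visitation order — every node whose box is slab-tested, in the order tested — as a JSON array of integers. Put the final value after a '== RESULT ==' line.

Trace the traversal:
N0 x:[5,45] y:[27,61] z:[24,43] -> hit [27,43], descend [4, 8]
  N4 x:[5,23] y:[27,60] z:[53/2,75/2] -> miss, prune
  N8 x:[27,45] y:[31,61] z:[24,43] -> hit [31,43], descend [7, 11]
    N7 x:[30,45] y:[31,42] z:[30,43] -> hit [31,42], descend [3, 5]
      N3 x:[30,45] y:[35,42] z:[36,43] -> hit [36,42] leaf, test {P3(miss), P6(miss), P16(miss)}
      N5 x:[33,43] y:[31,39] z:[30,69/2] -> hit [33,69/2] leaf, test {P2(miss), P9(miss), P12@t=33}
    N11 x:[27,43] y:[43,61] z:[24,39] -> miss, prune

Summary -> nodes [0, 4, 8, 7, 3, 5, 11]; box-tests=7; leaf-entries=2; first=P12

== RESULT ==
[0, 4, 8, 7, 3, 5, 11]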